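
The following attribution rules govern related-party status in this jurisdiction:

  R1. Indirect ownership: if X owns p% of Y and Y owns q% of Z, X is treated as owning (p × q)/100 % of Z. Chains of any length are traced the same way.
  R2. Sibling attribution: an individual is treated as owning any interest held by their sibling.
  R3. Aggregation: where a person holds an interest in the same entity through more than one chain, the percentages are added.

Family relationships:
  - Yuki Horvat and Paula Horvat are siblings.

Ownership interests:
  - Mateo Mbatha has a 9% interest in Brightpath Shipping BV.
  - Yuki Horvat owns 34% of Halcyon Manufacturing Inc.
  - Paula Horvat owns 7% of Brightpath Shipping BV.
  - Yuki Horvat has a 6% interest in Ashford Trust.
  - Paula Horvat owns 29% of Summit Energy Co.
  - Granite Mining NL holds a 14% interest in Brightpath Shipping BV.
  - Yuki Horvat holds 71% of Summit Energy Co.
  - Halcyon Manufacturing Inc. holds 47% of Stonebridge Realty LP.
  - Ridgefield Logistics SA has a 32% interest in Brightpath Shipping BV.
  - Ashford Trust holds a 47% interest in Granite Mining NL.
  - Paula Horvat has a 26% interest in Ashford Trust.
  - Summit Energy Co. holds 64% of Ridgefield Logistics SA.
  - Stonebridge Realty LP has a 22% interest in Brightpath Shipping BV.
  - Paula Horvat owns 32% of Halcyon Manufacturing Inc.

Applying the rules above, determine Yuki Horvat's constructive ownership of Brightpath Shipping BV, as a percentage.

By sibling attribution (R2), Yuki Horvat is treated as also owning Paula Horvat's interest in Ashford Trust, giving 6% + 26% = 32%.
By sibling attribution (R2), Yuki Horvat is treated as also owning Paula Horvat's interest in Halcyon Manufacturing Inc, giving 34% + 32% = 66%.
By sibling attribution (R2), Yuki Horvat is treated as also owning Paula Horvat's interest in Summit Energy Co, giving 71% + 29% = 100%.
By sibling attribution (R2), Yuki Horvat is treated as owning Paula Horvat's 7% interest in Brightpath Shipping BV.
Chain via Ashford Trust → Granite Mining NL (R1): 32% × 47% × 14% = 2.1056% of Brightpath Shipping BV.
Chain via Halcyon Manufacturing Inc. → Stonebridge Realty LP (R1): 66% × 47% × 22% = 6.8244% of Brightpath Shipping BV.
Chain via Summit Energy Co. → Ridgefield Logistics SA (R1): 100% × 64% × 32% = 20.48% of Brightpath Shipping BV.
Direct interest in Brightpath Shipping BV: 7%.
Aggregating (R3): 2.1056% + 6.8244% + 20.48% + 7% = 36.41%.

36.41%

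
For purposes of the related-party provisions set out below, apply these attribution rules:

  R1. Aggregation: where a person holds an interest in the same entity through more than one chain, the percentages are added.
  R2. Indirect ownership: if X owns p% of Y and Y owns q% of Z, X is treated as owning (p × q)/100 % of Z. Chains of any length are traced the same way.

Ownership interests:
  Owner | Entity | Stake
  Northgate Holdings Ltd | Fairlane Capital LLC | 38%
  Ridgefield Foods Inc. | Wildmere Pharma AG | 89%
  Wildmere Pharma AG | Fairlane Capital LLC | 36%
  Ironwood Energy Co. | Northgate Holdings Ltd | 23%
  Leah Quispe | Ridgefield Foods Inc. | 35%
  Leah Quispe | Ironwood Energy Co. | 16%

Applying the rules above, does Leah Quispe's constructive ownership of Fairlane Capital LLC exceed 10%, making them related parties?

Chain via Ridgefield Foods Inc. → Wildmere Pharma AG (R2): 35% × 89% × 36% = 11.214% of Fairlane Capital LLC.
Chain via Ironwood Energy Co. → Northgate Holdings Ltd (R2): 16% × 23% × 38% = 1.3984% of Fairlane Capital LLC.
Aggregating (R1): 11.214% + 1.3984% = 12.6124%.
12.6124% exceeds the 10% threshold, so Leah is a related party to Fairlane Capital LLC.

Yes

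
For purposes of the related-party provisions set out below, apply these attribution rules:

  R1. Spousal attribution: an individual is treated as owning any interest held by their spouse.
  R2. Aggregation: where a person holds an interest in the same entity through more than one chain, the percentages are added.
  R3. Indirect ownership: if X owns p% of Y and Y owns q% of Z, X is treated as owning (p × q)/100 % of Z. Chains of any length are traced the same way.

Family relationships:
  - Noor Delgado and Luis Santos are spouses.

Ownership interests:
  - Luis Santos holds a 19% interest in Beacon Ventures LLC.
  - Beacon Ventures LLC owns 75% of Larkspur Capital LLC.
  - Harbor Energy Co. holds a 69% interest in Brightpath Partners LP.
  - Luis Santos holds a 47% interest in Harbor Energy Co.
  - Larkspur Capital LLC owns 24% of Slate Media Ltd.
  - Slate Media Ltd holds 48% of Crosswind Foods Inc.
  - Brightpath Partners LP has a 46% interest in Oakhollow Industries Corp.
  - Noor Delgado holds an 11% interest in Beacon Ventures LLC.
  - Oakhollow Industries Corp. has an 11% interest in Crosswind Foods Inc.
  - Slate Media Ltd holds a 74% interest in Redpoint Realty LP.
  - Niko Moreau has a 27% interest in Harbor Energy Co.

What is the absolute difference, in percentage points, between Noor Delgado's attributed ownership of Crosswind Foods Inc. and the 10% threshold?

5.767042

By spousal attribution (R1), Noor Delgado is treated as also owning Luis Santos's interest in Beacon Ventures LLC, giving 11% + 19% = 30%.
By spousal attribution (R1), Noor Delgado is treated as owning Luis Santos's 47% interest in Harbor Energy Co.
Chain via Beacon Ventures LLC → Larkspur Capital LLC → Slate Media Ltd (R3): 30% × 75% × 24% × 48% = 2.592% of Crosswind Foods Inc.
Chain via Harbor Energy Co. → Brightpath Partners LP → Oakhollow Industries Corp. (R3): 47% × 69% × 46% × 11% = 1.640958% of Crosswind Foods Inc.
Aggregating (R2): 2.592% + 1.640958% = 4.232958%.
4.232958% falls short of the 10% threshold by 5.767042 percentage points.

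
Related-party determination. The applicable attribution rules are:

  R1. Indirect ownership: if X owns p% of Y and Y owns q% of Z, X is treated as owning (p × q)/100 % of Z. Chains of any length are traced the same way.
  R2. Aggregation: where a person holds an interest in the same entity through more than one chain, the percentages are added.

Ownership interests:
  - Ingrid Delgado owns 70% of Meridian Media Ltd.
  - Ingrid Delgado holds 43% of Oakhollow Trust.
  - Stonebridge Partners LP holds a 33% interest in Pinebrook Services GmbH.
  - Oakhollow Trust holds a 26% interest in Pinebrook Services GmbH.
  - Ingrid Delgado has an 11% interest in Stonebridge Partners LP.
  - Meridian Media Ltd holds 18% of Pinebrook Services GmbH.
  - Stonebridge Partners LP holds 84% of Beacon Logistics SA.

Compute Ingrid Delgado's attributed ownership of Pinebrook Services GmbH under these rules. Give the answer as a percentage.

Chain via Meridian Media Ltd (R1): 70% × 18% = 12.6% of Pinebrook Services GmbH.
Chain via Stonebridge Partners LP (R1): 11% × 33% = 3.63% of Pinebrook Services GmbH.
Chain via Oakhollow Trust (R1): 43% × 26% = 11.18% of Pinebrook Services GmbH.
Aggregating (R2): 12.6% + 3.63% + 11.18% = 27.41%.

27.41%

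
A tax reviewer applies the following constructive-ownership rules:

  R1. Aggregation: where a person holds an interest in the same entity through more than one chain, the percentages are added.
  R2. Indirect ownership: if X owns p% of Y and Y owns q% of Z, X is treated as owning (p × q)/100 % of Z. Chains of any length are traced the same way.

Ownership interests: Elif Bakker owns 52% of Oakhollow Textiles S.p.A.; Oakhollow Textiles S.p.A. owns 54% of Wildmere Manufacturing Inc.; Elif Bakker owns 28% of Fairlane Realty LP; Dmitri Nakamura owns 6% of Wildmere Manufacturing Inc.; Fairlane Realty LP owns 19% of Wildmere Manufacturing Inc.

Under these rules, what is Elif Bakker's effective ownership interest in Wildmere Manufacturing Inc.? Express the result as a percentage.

Chain via Oakhollow Textiles S.p.A. (R2): 52% × 54% = 28.08% of Wildmere Manufacturing Inc.
Chain via Fairlane Realty LP (R2): 28% × 19% = 5.32% of Wildmere Manufacturing Inc.
Aggregating (R1): 28.08% + 5.32% = 33.4%.

33.4%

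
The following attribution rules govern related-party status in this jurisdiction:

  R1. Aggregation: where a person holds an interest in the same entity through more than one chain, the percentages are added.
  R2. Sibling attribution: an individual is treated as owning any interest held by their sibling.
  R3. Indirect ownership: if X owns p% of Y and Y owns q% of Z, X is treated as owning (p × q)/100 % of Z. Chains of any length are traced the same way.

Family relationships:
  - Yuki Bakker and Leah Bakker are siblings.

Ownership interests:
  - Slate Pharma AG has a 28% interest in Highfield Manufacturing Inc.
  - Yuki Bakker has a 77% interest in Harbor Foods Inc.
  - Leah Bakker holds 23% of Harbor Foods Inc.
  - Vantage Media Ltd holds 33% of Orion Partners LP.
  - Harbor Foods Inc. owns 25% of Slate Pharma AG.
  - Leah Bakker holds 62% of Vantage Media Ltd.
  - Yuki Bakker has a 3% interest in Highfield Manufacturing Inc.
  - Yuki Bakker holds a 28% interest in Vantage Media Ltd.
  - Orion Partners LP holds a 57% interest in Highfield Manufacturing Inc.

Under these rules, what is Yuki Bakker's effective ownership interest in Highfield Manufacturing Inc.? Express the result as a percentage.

26.929%

By sibling attribution (R2), Yuki Bakker is treated as also owning Leah Bakker's interest in Harbor Foods Inc, giving 77% + 23% = 100%.
By sibling attribution (R2), Yuki Bakker is treated as also owning Leah Bakker's interest in Vantage Media Ltd, giving 28% + 62% = 90%.
Chain via Harbor Foods Inc. → Slate Pharma AG (R3): 100% × 25% × 28% = 7% of Highfield Manufacturing Inc.
Chain via Vantage Media Ltd → Orion Partners LP (R3): 90% × 33% × 57% = 16.929% of Highfield Manufacturing Inc.
Direct interest in Highfield Manufacturing Inc: 3%.
Aggregating (R1): 7% + 16.929% + 3% = 26.929%.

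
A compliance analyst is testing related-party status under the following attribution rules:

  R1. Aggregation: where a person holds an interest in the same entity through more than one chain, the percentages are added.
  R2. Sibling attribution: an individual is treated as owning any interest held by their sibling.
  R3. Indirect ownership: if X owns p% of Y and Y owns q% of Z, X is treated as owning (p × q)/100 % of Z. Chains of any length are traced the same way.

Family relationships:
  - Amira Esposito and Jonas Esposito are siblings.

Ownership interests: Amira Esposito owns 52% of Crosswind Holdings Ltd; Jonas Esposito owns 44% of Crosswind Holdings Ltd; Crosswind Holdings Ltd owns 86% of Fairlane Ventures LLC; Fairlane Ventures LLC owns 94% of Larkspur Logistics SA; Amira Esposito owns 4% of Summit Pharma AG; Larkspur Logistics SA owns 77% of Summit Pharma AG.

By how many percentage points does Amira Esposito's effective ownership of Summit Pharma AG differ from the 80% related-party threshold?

16.243072

By sibling attribution (R2), Amira Esposito is treated as also owning Jonas Esposito's interest in Crosswind Holdings Ltd, giving 52% + 44% = 96%.
Chain via Crosswind Holdings Ltd → Fairlane Ventures LLC → Larkspur Logistics SA (R3): 96% × 86% × 94% × 77% = 59.756928% of Summit Pharma AG.
Direct interest in Summit Pharma AG: 4%.
Aggregating (R1): 59.756928% + 4% = 63.756928%.
63.756928% falls short of the 80% threshold by 16.243072 percentage points.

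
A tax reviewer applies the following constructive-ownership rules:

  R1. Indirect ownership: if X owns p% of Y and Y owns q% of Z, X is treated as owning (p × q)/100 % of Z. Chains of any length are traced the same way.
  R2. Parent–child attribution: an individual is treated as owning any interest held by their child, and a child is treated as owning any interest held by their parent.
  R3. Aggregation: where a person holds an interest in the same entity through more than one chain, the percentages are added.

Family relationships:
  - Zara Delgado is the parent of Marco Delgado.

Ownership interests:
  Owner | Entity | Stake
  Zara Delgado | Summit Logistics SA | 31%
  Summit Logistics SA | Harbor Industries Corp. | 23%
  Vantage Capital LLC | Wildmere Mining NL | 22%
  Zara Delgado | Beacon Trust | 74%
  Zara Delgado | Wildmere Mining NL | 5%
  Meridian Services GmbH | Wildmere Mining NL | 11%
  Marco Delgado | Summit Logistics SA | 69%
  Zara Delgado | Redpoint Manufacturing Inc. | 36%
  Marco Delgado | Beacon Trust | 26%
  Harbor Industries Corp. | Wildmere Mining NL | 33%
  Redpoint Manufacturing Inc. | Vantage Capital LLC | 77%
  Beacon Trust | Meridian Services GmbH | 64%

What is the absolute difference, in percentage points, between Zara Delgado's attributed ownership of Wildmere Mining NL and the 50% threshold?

24.2716

By parent–child attribution (R2), Zara Delgado is treated as also owning Marco Delgado's interest in Beacon Trust, giving 74% + 26% = 100%.
By parent–child attribution (R2), Zara Delgado is treated as also owning Marco Delgado's interest in Summit Logistics SA, giving 31% + 69% = 100%.
Chain via Beacon Trust → Meridian Services GmbH (R1): 100% × 64% × 11% = 7.04% of Wildmere Mining NL.
Chain via Redpoint Manufacturing Inc. → Vantage Capital LLC (R1): 36% × 77% × 22% = 6.0984% of Wildmere Mining NL.
Chain via Summit Logistics SA → Harbor Industries Corp. (R1): 100% × 23% × 33% = 7.59% of Wildmere Mining NL.
Direct interest in Wildmere Mining NL: 5%.
Aggregating (R3): 7.04% + 6.0984% + 7.59% + 5% = 25.7284%.
25.7284% falls short of the 50% threshold by 24.2716 percentage points.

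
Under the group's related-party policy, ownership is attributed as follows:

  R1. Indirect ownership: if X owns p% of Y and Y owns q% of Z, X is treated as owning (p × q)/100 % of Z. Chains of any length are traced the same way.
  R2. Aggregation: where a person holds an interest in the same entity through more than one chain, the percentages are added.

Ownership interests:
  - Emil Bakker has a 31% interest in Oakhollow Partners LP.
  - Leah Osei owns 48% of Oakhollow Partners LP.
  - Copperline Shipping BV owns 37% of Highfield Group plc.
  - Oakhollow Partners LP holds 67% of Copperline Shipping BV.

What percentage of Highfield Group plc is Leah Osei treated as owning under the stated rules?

Chain via Oakhollow Partners LP → Copperline Shipping BV (R1): 48% × 67% × 37% = 11.8992% of Highfield Group plc.

11.8992%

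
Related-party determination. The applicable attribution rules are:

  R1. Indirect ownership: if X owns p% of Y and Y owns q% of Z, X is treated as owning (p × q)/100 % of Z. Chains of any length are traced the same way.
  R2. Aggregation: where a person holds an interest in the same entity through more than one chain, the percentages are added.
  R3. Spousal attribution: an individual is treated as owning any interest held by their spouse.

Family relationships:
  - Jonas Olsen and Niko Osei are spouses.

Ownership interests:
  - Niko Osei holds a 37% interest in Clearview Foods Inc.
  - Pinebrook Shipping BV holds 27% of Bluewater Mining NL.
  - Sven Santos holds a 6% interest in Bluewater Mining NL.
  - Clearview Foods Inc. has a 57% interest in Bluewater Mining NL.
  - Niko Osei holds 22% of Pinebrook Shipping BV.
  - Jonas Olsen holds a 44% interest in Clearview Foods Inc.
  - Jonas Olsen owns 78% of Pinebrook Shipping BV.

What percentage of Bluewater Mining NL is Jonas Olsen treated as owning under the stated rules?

By spousal attribution (R3), Jonas Olsen is treated as also owning Niko Osei's interest in Clearview Foods Inc, giving 44% + 37% = 81%.
By spousal attribution (R3), Jonas Olsen is treated as also owning Niko Osei's interest in Pinebrook Shipping BV, giving 78% + 22% = 100%.
Chain via Clearview Foods Inc. (R1): 81% × 57% = 46.17% of Bluewater Mining NL.
Chain via Pinebrook Shipping BV (R1): 100% × 27% = 27% of Bluewater Mining NL.
Aggregating (R2): 46.17% + 27% = 73.17%.

73.17%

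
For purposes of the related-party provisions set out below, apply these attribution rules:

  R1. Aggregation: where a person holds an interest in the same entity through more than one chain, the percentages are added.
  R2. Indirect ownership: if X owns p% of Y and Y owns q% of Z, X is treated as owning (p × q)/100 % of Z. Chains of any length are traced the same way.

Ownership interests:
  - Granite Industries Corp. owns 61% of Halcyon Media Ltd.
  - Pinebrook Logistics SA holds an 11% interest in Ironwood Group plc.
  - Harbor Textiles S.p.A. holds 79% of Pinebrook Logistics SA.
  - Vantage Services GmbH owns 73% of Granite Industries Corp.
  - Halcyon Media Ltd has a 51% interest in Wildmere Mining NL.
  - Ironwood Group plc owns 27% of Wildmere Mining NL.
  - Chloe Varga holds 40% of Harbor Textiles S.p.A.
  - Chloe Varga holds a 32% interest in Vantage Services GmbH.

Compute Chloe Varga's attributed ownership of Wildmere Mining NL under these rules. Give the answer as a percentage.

8.205816%

Chain via Harbor Textiles S.p.A. → Pinebrook Logistics SA → Ironwood Group plc (R2): 40% × 79% × 11% × 27% = 0.93852% of Wildmere Mining NL.
Chain via Vantage Services GmbH → Granite Industries Corp. → Halcyon Media Ltd (R2): 32% × 73% × 61% × 51% = 7.267296% of Wildmere Mining NL.
Aggregating (R1): 0.93852% + 7.267296% = 8.205816%.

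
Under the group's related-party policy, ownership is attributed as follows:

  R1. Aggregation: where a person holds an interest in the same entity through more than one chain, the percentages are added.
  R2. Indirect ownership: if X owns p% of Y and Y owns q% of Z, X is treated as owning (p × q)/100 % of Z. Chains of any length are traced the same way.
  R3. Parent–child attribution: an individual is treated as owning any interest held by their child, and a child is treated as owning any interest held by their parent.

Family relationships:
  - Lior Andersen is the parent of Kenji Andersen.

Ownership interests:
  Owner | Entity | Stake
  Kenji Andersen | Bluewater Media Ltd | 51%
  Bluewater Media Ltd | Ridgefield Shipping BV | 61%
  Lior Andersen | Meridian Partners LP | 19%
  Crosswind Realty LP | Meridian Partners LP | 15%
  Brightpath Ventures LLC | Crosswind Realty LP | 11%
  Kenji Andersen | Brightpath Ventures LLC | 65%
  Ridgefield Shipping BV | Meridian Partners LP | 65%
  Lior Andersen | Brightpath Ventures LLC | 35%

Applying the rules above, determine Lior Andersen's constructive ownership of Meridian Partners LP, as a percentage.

By parent–child attribution (R3), Lior Andersen is treated as also owning Kenji Andersen's interest in Brightpath Ventures LLC, giving 35% + 65% = 100%.
By parent–child attribution (R3), Lior Andersen is treated as owning Kenji Andersen's 51% interest in Bluewater Media Ltd.
Chain via Brightpath Ventures LLC → Crosswind Realty LP (R2): 100% × 11% × 15% = 1.65% of Meridian Partners LP.
Direct interest in Meridian Partners LP: 19%.
Chain via Bluewater Media Ltd → Ridgefield Shipping BV (R2): 51% × 61% × 65% = 20.2215% of Meridian Partners LP.
Aggregating (R1): 1.65% + 19% + 20.2215% = 40.8715%.

40.8715%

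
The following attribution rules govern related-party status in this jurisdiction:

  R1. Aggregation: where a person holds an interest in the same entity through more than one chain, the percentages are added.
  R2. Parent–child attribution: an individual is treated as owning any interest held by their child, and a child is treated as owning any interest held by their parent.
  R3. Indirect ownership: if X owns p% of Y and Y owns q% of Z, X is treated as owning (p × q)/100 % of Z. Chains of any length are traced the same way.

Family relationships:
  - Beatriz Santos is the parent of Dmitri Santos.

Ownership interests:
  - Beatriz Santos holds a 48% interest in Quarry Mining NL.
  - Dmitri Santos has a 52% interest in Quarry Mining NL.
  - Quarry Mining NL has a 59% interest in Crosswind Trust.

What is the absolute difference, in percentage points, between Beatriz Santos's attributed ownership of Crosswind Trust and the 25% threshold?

By parent–child attribution (R2), Beatriz Santos is treated as also owning Dmitri Santos's interest in Quarry Mining NL, giving 48% + 52% = 100%.
Chain via Quarry Mining NL (R3): 100% × 59% = 59% of Crosswind Trust.
59% exceeds the 25% threshold by 34 percentage points.

34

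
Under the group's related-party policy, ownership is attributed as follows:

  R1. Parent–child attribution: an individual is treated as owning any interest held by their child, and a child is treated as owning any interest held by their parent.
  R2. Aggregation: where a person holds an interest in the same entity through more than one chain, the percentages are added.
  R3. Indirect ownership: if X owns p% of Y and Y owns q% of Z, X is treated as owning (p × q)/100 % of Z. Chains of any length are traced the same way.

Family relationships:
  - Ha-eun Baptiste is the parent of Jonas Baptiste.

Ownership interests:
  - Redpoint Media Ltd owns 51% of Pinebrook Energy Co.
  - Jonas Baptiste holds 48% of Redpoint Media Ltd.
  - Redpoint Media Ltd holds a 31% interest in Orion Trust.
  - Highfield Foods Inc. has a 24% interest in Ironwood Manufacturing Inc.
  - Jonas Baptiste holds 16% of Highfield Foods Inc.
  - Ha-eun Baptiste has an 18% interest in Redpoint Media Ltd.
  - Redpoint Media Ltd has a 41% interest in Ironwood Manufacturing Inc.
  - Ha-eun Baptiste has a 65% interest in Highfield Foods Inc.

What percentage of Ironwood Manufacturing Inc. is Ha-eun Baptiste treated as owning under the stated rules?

By parent–child attribution (R1), Ha-eun Baptiste is treated as also owning Jonas Baptiste's interest in Highfield Foods Inc, giving 65% + 16% = 81%.
By parent–child attribution (R1), Ha-eun Baptiste is treated as also owning Jonas Baptiste's interest in Redpoint Media Ltd, giving 18% + 48% = 66%.
Chain via Highfield Foods Inc. (R3): 81% × 24% = 19.44% of Ironwood Manufacturing Inc.
Chain via Redpoint Media Ltd (R3): 66% × 41% = 27.06% of Ironwood Manufacturing Inc.
Aggregating (R2): 19.44% + 27.06% = 46.5%.

46.5%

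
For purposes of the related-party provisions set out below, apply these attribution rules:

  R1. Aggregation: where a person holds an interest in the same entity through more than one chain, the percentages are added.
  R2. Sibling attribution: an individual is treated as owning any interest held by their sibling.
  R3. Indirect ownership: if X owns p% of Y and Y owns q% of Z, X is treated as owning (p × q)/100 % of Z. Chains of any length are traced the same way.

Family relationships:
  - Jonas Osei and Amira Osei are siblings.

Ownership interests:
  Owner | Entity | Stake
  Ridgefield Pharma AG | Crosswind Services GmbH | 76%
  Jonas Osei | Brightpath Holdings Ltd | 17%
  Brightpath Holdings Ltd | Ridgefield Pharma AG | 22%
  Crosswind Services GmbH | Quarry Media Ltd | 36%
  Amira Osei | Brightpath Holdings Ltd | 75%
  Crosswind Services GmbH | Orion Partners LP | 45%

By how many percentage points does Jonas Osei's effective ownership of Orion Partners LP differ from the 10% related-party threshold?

By sibling attribution (R2), Jonas Osei is treated as also owning Amira Osei's interest in Brightpath Holdings Ltd, giving 17% + 75% = 92%.
Chain via Brightpath Holdings Ltd → Ridgefield Pharma AG → Crosswind Services GmbH (R3): 92% × 22% × 76% × 45% = 6.92208% of Orion Partners LP.
6.92208% falls short of the 10% threshold by 3.07792 percentage points.

3.07792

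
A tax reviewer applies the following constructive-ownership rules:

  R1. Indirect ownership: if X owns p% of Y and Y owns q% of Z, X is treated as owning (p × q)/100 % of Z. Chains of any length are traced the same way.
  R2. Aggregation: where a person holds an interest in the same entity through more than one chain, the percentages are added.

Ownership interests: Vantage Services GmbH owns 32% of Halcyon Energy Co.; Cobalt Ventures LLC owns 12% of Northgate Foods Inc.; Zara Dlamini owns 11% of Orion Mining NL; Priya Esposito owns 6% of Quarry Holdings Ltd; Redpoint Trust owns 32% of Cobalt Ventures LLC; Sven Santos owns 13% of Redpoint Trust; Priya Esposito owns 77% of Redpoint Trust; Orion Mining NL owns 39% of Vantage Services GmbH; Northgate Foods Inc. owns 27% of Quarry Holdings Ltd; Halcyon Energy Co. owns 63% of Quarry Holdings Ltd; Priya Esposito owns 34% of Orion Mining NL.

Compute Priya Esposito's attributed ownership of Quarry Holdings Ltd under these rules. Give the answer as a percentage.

Chain via Redpoint Trust → Cobalt Ventures LLC → Northgate Foods Inc. (R1): 77% × 32% × 12% × 27% = 0.798336% of Quarry Holdings Ltd.
Chain via Orion Mining NL → Vantage Services GmbH → Halcyon Energy Co. (R1): 34% × 39% × 32% × 63% = 2.673216% of Quarry Holdings Ltd.
Direct interest in Quarry Holdings Ltd: 6%.
Aggregating (R2): 0.798336% + 2.673216% + 6% = 9.471552%.

9.471552%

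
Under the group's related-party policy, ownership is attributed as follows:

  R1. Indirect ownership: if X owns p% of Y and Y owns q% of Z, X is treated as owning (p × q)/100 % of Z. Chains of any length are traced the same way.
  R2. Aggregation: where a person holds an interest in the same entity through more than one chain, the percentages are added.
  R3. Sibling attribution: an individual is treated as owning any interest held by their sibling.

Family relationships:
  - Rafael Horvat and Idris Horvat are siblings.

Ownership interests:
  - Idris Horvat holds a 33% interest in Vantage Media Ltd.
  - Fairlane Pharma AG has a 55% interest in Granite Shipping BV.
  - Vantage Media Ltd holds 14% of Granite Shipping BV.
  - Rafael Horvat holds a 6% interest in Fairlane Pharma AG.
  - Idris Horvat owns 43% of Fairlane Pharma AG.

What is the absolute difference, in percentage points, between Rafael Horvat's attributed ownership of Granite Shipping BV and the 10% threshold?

By sibling attribution (R3), Rafael Horvat is treated as also owning Idris Horvat's interest in Fairlane Pharma AG, giving 6% + 43% = 49%.
By sibling attribution (R3), Rafael Horvat is treated as owning Idris Horvat's 33% interest in Vantage Media Ltd.
Chain via Fairlane Pharma AG (R1): 49% × 55% = 26.95% of Granite Shipping BV.
Chain via Vantage Media Ltd (R1): 33% × 14% = 4.62% of Granite Shipping BV.
Aggregating (R2): 26.95% + 4.62% = 31.57%.
31.57% exceeds the 10% threshold by 21.57 percentage points.

21.57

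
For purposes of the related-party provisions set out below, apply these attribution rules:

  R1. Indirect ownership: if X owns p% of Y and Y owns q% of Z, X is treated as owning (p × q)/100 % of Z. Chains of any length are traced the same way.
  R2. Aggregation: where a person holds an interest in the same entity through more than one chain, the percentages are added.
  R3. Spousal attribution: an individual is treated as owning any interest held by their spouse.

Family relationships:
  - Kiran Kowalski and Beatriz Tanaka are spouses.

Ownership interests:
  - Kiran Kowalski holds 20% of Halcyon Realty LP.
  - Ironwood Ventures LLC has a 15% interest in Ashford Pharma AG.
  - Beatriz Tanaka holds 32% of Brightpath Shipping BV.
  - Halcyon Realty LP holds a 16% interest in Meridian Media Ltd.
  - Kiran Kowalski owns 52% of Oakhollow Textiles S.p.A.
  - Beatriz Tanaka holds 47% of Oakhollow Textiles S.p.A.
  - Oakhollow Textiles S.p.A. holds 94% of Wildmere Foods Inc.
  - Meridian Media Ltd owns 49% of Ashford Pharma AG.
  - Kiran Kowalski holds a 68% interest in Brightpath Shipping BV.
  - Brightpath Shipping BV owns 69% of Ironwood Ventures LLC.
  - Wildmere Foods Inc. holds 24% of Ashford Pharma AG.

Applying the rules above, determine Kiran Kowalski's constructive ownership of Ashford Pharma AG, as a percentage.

By spousal attribution (R3), Kiran Kowalski is treated as also owning Beatriz Tanaka's interest in Oakhollow Textiles S.p.A, giving 52% + 47% = 99%.
By spousal attribution (R3), Kiran Kowalski is treated as also owning Beatriz Tanaka's interest in Brightpath Shipping BV, giving 68% + 32% = 100%.
Chain via Halcyon Realty LP → Meridian Media Ltd (R1): 20% × 16% × 49% = 1.568% of Ashford Pharma AG.
Chain via Oakhollow Textiles S.p.A. → Wildmere Foods Inc. (R1): 99% × 94% × 24% = 22.3344% of Ashford Pharma AG.
Chain via Brightpath Shipping BV → Ironwood Ventures LLC (R1): 100% × 69% × 15% = 10.35% of Ashford Pharma AG.
Aggregating (R2): 1.568% + 22.3344% + 10.35% = 34.2524%.

34.2524%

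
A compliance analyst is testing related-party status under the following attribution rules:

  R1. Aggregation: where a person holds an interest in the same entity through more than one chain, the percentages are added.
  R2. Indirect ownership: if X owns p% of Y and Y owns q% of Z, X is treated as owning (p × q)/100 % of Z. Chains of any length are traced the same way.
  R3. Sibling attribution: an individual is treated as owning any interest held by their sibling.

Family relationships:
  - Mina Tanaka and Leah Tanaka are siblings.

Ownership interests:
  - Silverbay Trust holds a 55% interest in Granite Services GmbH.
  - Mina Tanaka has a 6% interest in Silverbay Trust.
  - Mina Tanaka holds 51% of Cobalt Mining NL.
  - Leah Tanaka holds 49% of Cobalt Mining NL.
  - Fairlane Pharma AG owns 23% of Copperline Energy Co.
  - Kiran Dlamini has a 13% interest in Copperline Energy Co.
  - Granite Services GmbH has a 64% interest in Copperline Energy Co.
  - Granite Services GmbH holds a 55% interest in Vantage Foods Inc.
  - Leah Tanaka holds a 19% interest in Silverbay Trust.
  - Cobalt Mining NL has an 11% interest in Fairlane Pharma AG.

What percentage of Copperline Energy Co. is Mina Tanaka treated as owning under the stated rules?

11.33%

By sibling attribution (R3), Mina Tanaka is treated as also owning Leah Tanaka's interest in Cobalt Mining NL, giving 51% + 49% = 100%.
By sibling attribution (R3), Mina Tanaka is treated as also owning Leah Tanaka's interest in Silverbay Trust, giving 6% + 19% = 25%.
Chain via Cobalt Mining NL → Fairlane Pharma AG (R2): 100% × 11% × 23% = 2.53% of Copperline Energy Co.
Chain via Silverbay Trust → Granite Services GmbH (R2): 25% × 55% × 64% = 8.8% of Copperline Energy Co.
Aggregating (R1): 2.53% + 8.8% = 11.33%.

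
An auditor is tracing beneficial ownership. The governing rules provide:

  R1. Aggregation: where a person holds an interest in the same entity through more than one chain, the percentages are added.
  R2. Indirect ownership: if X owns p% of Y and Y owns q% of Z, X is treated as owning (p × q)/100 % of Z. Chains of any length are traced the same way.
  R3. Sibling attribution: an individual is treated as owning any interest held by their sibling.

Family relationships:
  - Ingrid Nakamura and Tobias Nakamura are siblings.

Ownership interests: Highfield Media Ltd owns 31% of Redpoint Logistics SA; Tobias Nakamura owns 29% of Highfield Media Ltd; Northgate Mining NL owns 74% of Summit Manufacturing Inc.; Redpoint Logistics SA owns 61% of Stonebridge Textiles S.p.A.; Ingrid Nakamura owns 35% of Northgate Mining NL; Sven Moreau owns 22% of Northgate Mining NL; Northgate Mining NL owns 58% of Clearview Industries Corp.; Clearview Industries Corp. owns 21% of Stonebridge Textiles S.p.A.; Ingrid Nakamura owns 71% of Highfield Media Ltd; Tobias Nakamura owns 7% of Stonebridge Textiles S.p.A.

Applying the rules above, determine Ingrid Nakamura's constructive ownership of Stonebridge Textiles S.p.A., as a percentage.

30.173%

By sibling attribution (R3), Ingrid Nakamura is treated as also owning Tobias Nakamura's interest in Highfield Media Ltd, giving 71% + 29% = 100%.
By sibling attribution (R3), Ingrid Nakamura is treated as owning Tobias Nakamura's 7% interest in Stonebridge Textiles S.p.A.
Chain via Highfield Media Ltd → Redpoint Logistics SA (R2): 100% × 31% × 61% = 18.91% of Stonebridge Textiles S.p.A.
Chain via Northgate Mining NL → Clearview Industries Corp. (R2): 35% × 58% × 21% = 4.263% of Stonebridge Textiles S.p.A.
Direct interest in Stonebridge Textiles S.p.A: 7%.
Aggregating (R1): 18.91% + 4.263% + 7% = 30.173%.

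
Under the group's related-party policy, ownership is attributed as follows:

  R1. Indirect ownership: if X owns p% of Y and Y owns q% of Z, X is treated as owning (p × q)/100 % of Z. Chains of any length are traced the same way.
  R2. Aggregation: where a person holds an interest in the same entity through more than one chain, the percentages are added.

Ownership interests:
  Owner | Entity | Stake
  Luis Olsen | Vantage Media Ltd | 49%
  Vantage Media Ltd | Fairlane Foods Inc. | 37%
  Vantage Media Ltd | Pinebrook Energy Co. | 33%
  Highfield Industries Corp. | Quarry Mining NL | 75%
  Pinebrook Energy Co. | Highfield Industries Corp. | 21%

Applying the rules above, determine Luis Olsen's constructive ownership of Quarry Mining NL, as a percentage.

2.546775%

Chain via Vantage Media Ltd → Pinebrook Energy Co. → Highfield Industries Corp. (R1): 49% × 33% × 21% × 75% = 2.546775% of Quarry Mining NL.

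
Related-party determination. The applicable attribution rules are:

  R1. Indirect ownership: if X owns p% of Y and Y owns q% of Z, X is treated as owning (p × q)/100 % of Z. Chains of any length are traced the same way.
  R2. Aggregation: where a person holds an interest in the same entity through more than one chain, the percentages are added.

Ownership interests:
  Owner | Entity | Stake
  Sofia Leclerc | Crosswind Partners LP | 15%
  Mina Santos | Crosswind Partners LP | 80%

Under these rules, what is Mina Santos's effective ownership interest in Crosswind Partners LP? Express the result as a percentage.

Direct interest in Crosswind Partners LP: 80%.

80%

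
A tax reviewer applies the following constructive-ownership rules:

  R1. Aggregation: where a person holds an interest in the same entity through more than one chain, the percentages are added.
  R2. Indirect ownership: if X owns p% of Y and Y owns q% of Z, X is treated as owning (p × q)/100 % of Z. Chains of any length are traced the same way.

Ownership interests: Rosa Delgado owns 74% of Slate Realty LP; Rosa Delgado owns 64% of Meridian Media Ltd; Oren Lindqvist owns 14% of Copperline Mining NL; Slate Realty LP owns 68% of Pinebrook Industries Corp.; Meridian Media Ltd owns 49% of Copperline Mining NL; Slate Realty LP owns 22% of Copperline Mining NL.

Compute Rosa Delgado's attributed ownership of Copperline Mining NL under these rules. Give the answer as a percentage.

Chain via Meridian Media Ltd (R2): 64% × 49% = 31.36% of Copperline Mining NL.
Chain via Slate Realty LP (R2): 74% × 22% = 16.28% of Copperline Mining NL.
Aggregating (R1): 31.36% + 16.28% = 47.64%.

47.64%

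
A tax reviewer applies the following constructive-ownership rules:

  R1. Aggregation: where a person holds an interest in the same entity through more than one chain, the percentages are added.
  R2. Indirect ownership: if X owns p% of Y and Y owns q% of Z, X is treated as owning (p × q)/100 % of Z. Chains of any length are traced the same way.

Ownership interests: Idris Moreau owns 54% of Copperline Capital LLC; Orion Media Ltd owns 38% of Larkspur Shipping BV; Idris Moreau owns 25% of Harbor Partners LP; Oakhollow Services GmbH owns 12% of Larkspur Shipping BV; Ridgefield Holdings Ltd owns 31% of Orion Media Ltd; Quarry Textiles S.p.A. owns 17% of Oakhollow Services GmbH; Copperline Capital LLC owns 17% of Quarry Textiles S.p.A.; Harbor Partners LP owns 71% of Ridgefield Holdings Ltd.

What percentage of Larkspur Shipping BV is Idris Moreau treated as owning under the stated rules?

2.278222%

Chain via Harbor Partners LP → Ridgefield Holdings Ltd → Orion Media Ltd (R2): 25% × 71% × 31% × 38% = 2.09095% of Larkspur Shipping BV.
Chain via Copperline Capital LLC → Quarry Textiles S.p.A. → Oakhollow Services GmbH (R2): 54% × 17% × 17% × 12% = 0.187272% of Larkspur Shipping BV.
Aggregating (R1): 2.09095% + 0.187272% = 2.278222%.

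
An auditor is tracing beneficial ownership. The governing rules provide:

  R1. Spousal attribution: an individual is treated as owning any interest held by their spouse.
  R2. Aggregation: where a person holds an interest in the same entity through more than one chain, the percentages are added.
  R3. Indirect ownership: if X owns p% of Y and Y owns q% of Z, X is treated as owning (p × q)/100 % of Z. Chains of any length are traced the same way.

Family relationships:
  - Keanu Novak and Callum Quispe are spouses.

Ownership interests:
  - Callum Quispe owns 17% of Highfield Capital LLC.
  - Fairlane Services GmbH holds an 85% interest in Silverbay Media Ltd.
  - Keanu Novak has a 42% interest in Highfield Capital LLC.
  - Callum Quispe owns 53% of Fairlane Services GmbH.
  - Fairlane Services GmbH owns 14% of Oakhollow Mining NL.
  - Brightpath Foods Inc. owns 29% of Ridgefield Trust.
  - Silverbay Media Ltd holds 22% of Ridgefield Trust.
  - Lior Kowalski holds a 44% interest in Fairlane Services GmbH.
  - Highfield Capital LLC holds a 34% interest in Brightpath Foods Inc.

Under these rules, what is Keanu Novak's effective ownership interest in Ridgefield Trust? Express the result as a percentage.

15.7284%

By spousal attribution (R1), Keanu Novak is treated as also owning Callum Quispe's interest in Highfield Capital LLC, giving 42% + 17% = 59%.
By spousal attribution (R1), Keanu Novak is treated as owning Callum Quispe's 53% interest in Fairlane Services GmbH.
Chain via Highfield Capital LLC → Brightpath Foods Inc. (R3): 59% × 34% × 29% = 5.8174% of Ridgefield Trust.
Chain via Fairlane Services GmbH → Silverbay Media Ltd (R3): 53% × 85% × 22% = 9.911% of Ridgefield Trust.
Aggregating (R2): 5.8174% + 9.911% = 15.7284%.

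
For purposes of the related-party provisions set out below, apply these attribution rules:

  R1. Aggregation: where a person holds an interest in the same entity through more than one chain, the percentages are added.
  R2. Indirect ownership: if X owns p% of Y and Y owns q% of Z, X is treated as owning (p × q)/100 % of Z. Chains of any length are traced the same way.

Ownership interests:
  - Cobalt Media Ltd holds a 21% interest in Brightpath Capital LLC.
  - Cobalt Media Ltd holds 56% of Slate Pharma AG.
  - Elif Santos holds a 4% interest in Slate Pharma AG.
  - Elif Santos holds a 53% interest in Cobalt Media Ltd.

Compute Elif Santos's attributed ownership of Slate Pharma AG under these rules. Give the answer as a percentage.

33.68%

Chain via Cobalt Media Ltd (R2): 53% × 56% = 29.68% of Slate Pharma AG.
Direct interest in Slate Pharma AG: 4%.
Aggregating (R1): 29.68% + 4% = 33.68%.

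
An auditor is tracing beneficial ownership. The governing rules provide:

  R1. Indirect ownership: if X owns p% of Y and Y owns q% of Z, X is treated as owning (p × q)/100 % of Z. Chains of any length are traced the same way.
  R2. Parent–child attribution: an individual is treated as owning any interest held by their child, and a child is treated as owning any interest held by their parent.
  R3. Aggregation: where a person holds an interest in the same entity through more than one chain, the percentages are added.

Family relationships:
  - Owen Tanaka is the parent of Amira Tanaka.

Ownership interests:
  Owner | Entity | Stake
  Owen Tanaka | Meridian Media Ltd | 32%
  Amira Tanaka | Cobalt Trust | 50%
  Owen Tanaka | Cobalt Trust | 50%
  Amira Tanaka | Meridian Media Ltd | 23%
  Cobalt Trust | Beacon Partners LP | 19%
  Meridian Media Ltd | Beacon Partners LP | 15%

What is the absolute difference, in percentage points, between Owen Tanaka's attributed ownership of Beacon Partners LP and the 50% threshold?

By parent–child attribution (R2), Owen Tanaka is treated as also owning Amira Tanaka's interest in Cobalt Trust, giving 50% + 50% = 100%.
By parent–child attribution (R2), Owen Tanaka is treated as also owning Amira Tanaka's interest in Meridian Media Ltd, giving 32% + 23% = 55%.
Chain via Cobalt Trust (R1): 100% × 19% = 19% of Beacon Partners LP.
Chain via Meridian Media Ltd (R1): 55% × 15% = 8.25% of Beacon Partners LP.
Aggregating (R3): 19% + 8.25% = 27.25%.
27.25% falls short of the 50% threshold by 22.75 percentage points.

22.75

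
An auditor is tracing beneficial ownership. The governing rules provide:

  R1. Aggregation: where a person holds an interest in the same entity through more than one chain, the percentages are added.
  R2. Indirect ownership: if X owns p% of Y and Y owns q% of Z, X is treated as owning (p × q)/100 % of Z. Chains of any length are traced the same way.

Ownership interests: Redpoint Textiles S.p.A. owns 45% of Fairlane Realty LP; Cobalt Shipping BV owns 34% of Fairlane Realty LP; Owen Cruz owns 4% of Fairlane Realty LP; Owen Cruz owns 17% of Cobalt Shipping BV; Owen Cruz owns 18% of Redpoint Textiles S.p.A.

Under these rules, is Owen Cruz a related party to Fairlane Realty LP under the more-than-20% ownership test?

No

Chain via Redpoint Textiles S.p.A. (R2): 18% × 45% = 8.1% of Fairlane Realty LP.
Chain via Cobalt Shipping BV (R2): 17% × 34% = 5.78% of Fairlane Realty LP.
Direct interest in Fairlane Realty LP: 4%.
Aggregating (R1): 8.1% + 5.78% + 4% = 17.88%.
17.88% does not exceed the 20% threshold, so Owen is not a related party to Fairlane Realty LP.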